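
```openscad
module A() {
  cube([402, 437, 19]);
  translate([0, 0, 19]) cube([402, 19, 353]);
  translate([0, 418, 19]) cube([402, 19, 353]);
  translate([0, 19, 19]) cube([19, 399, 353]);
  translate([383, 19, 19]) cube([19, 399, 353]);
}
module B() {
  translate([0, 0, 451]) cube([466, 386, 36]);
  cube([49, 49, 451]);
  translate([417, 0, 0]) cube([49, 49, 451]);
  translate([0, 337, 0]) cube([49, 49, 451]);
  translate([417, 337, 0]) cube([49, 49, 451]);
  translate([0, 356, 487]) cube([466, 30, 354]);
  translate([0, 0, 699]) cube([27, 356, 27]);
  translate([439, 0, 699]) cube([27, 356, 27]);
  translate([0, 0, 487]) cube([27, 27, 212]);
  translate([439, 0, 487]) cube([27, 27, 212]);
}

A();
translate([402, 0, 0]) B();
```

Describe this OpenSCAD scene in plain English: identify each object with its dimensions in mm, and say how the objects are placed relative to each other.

A is an open storage box with external size 402×437×372 mm and wall thickness 19 mm (the base is also 19 mm thick). The base covers the whole footprint; the four walls stand on the base, with the y-facing walls full-width and the x-facing walls fitting between their inner faces.

B is a chair. The seat is a 466×386×36 mm slab with its top at z = 487 mm, on four 49×49 mm corner legs (flush with the seat edges, standing on z = 0). A flat backrest 30 mm thick, 354 mm tall, spans the full seat width and rises from the seat top along its +y edge, rear face flush with the rear of the seat. Two armrests of 27×27 mm section run along each side from the seat's front edge to the front of the backrest, top faces 239 mm above the seat top and outer faces flush with the seat's x-edges; a 27×27 mm post under the front of each armrest stands on the seat at the front corner.

The chair is against the open box's +x side, with their −y faces flush.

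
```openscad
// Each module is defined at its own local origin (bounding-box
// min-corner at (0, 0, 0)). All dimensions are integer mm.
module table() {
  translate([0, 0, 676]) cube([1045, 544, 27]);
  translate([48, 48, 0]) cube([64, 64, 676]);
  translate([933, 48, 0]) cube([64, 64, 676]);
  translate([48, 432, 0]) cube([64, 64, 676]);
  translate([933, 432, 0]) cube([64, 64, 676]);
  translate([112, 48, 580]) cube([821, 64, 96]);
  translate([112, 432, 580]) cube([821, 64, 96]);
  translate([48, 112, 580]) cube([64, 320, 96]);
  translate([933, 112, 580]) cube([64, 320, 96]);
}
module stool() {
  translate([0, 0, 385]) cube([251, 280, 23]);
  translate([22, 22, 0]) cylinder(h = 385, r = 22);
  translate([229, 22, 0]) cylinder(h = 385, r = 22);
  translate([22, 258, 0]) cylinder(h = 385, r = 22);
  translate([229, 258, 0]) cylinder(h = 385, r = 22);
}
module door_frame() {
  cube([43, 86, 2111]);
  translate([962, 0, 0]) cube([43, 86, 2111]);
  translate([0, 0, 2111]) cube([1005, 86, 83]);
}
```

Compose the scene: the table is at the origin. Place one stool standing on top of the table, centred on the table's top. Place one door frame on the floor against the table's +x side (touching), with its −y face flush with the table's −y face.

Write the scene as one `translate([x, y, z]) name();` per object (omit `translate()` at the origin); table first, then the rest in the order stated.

table();
translate([397, 132, 703]) stool();
translate([1045, 0, 0]) door_frame();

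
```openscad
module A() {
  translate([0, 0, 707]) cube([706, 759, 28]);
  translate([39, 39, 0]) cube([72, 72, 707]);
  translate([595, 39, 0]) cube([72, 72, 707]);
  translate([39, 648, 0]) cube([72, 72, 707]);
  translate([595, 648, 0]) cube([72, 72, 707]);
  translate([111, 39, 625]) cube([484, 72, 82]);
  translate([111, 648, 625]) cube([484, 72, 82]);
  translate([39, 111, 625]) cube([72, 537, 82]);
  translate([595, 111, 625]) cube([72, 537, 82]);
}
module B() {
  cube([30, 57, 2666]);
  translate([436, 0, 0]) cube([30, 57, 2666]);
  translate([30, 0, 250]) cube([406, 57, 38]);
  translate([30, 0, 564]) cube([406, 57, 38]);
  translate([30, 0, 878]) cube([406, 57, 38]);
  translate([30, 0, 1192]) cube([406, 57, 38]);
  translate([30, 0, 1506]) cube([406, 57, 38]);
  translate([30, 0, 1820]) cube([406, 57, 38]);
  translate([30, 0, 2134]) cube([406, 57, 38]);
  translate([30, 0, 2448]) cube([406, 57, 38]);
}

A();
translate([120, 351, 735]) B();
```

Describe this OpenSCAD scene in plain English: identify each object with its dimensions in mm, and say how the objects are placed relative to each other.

A is a table with a 706×759 mm rectangular top, 28 mm thick, top surface at z = 735 mm, supported by four 72×72 mm square legs, each inset 39 mm from the nearest pair of top edges, running from the floor. Four apron rails, 72 mm thick and 82 mm tall, run between adjacent legs with their top edges flush with the underside of the top and their outer faces flush with the legs' outer faces.

B is a straight ladder. Two 30×57 mm vertical rails, 2666 mm tall, stand 466 mm apart (outside-to-outside) with their front faces coplanar on the −y side. 8 rungs, each 57 mm deep and 38 mm tall, span between the inner faces of the rails, front faces flush with the rails. The lowest rung's underside is at z = 250 mm and rungs are spaced 314 mm apart (underside to underside).

The ladder is on top of the table, centred.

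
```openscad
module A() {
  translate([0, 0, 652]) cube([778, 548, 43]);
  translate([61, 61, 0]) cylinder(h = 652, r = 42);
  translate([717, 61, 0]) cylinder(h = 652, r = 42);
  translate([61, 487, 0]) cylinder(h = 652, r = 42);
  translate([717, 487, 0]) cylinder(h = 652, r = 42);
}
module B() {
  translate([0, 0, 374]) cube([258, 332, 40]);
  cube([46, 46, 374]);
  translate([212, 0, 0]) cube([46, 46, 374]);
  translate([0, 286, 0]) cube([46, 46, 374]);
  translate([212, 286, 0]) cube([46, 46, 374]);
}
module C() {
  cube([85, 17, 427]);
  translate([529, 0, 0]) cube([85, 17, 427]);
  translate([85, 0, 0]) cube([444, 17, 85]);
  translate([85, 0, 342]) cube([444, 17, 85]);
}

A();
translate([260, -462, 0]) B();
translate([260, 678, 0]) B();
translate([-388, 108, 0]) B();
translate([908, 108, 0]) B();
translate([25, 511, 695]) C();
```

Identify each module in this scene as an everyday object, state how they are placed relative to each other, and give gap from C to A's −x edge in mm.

A is a table. B is a stool. C is a picture frame. Four stools sit around the table at the −y, +y, −x, +x sides. The picture frame is on top of the table. The gap from the picture frame to the table's −x edge is 25 mm.

The picture frame's min-x is at 25; the table's min-x is 0; gap = 25 mm.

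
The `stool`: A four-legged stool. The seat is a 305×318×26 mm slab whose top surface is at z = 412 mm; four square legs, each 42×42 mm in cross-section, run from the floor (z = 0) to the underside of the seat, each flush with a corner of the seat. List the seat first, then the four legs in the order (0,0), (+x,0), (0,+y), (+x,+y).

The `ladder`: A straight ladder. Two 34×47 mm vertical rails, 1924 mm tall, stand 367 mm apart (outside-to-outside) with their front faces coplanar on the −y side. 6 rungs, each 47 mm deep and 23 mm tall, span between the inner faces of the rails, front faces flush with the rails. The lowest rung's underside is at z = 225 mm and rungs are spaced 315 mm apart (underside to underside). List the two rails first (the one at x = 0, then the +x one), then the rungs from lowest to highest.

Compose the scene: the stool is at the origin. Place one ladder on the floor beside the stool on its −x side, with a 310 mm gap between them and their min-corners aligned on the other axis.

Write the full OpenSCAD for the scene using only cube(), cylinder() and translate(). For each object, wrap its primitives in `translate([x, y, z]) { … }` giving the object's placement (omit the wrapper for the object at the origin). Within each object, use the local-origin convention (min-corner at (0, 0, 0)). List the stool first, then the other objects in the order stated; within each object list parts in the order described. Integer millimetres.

translate([0, 0, 386]) cube([305, 318, 26]);
cube([42, 42, 386]);
translate([263, 0, 0]) cube([42, 42, 386]);
translate([0, 276, 0]) cube([42, 42, 386]);
translate([263, 276, 0]) cube([42, 42, 386]);
translate([-677, 0, 0]) {
  cube([34, 47, 1924]);
  translate([333, 0, 0]) cube([34, 47, 1924]);
  translate([34, 0, 225]) cube([299, 47, 23]);
  translate([34, 0, 540]) cube([299, 47, 23]);
  translate([34, 0, 855]) cube([299, 47, 23]);
  translate([34, 0, 1170]) cube([299, 47, 23]);
  translate([34, 0, 1485]) cube([299, 47, 23]);
  translate([34, 0, 1800]) cube([299, 47, 23]);
}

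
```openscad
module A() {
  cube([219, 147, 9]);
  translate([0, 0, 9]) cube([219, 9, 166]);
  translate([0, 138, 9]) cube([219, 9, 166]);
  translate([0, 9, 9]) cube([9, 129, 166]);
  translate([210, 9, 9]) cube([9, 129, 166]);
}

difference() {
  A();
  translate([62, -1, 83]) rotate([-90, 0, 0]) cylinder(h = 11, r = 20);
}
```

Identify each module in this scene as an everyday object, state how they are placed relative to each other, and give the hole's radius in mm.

A is an open box. The open box has a circular hole through its front wall. The hole's radius is 20 mm.

The subtracted cylinder has r = 20 mm.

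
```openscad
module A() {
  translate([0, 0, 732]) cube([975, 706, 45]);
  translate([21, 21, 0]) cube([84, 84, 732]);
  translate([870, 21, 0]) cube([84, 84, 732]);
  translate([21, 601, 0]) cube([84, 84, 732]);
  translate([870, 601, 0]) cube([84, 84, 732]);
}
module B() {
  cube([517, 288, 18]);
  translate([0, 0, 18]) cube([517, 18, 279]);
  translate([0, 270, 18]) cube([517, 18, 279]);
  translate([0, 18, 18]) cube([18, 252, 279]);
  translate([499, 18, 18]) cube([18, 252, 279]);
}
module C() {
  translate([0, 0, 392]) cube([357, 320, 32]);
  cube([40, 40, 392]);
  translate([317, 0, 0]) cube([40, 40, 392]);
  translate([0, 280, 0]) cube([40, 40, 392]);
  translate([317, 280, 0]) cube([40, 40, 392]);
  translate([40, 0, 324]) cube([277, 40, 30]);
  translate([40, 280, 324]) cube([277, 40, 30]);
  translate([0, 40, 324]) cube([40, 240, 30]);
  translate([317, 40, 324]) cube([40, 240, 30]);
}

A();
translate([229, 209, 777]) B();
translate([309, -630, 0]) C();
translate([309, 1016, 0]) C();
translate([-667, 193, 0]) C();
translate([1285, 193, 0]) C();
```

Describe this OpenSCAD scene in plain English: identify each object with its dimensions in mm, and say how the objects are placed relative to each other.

A is a table: top 975 mm (x) × 706 mm (y), 45 mm thick, upper face at z = 777 mm, on four 84×84 mm square legs, each inset 21 mm from the nearest pair of top edges, running from z = 0 to the bottom of the top.

B is an open storage box with external size 517×288×297 mm and wall thickness 18 mm (the base is also 18 mm thick). The base covers the whole footprint; the four walls stand on the base, with the y-facing walls full-width and the x-facing walls fitting between their inner faces.

C is a four-legged stool. The seat is 357×320 mm, 32 mm thick, top at z = 424 mm. It stands on four square legs, each 40×40 mm in cross-section, from z = 0 to the seat underside, each flush with a corner of the seat. Four stretchers, 40 mm wide and 30 mm tall, connect adjacent legs with their undersides at z = 324 mm, each running between the inner faces of the legs it joins and aligned with the legs' outer faces on the other axis.

The open box is on top of the table, centred. Four stools sit around the table at the −y, +y, −x, +x sides.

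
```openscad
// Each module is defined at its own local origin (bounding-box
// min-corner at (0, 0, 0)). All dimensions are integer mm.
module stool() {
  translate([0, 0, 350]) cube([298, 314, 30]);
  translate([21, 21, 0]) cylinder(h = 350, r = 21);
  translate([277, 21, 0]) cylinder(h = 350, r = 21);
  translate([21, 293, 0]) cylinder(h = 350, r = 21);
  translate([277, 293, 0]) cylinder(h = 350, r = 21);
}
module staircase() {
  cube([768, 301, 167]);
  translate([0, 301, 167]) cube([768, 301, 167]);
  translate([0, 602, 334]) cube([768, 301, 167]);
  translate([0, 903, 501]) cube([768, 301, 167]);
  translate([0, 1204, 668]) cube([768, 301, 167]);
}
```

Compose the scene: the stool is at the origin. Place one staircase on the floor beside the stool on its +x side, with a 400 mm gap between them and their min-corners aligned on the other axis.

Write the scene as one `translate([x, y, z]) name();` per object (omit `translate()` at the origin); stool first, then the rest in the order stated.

stool();
translate([698, 0, 0]) staircase();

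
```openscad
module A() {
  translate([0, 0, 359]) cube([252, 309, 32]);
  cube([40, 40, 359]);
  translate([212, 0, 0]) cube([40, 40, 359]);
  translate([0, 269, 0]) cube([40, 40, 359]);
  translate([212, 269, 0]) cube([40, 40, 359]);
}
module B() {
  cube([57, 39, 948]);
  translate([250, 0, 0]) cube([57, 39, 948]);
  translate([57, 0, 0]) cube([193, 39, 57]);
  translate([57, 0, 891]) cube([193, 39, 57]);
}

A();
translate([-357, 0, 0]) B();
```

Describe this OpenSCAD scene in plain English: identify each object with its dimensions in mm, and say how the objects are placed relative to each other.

A is a simple wooden stool: a rectangular seat 252 mm (x) by 309 mm (y), 32 mm thick, top face at z = 391 mm, on four square legs, each 40×40 mm in cross-section. The legs rest on z = 0, each flush with a corner of the seat.

B is a rectangular picture frame lying in the x–z plane (depth along y). The opening is 193 mm wide (x) by 834 mm tall (z), surrounded by a border 57 mm wide on all four sides. The frame is 39 mm deep and is made of two full-height vertical stiles with two horizontal rails fitted between them.

The picture frame is on the floor beside the stool on its −x side.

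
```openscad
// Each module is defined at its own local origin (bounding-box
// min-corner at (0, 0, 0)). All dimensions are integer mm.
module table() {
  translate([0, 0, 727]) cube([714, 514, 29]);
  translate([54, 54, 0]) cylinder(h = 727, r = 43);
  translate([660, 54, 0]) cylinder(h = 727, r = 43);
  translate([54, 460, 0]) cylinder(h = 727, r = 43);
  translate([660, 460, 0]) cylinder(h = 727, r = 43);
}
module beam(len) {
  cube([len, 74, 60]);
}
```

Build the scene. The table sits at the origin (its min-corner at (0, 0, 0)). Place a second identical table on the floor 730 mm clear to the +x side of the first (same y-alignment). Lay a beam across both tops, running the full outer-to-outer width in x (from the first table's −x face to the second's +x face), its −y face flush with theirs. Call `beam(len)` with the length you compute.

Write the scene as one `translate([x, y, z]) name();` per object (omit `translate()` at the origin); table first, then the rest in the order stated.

table();
translate([1444, 0, 0]) table();
translate([0, 0, 756]) beam(2158);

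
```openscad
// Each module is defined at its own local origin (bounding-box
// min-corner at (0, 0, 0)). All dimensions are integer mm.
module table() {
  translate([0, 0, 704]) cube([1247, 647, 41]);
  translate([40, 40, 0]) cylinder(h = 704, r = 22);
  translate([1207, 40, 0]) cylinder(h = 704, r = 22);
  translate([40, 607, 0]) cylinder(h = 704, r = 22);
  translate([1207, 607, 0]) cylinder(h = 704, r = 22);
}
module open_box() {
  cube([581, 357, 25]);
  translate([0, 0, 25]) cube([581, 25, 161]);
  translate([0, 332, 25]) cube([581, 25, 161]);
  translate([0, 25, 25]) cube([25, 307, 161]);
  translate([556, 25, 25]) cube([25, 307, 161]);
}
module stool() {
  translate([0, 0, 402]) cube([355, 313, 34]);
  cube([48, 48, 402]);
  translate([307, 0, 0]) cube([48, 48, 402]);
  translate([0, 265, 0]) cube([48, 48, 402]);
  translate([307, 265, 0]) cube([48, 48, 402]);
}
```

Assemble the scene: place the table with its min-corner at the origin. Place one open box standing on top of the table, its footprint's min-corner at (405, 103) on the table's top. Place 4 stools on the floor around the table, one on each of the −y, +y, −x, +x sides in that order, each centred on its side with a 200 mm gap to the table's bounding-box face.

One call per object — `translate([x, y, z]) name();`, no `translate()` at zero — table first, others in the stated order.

table();
translate([405, 103, 745]) open_box();
translate([446, -513, 0]) stool();
translate([446, 847, 0]) stool();
translate([-555, 167, 0]) stool();
translate([1447, 167, 0]) stool();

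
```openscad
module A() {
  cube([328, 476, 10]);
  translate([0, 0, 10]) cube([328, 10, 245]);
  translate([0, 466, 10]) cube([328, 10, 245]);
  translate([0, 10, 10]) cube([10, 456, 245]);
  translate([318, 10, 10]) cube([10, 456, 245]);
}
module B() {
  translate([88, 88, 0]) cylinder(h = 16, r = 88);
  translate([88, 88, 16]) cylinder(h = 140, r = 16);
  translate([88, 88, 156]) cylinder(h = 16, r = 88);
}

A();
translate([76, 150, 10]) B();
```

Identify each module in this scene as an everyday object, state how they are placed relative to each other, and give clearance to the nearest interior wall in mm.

Clearances: x = 66, y = 140; minimum 66 mm.

A is an open box. B is a spool. The spool sits inside the open box, centred. The clearance to the nearest interior wall is 66 mm.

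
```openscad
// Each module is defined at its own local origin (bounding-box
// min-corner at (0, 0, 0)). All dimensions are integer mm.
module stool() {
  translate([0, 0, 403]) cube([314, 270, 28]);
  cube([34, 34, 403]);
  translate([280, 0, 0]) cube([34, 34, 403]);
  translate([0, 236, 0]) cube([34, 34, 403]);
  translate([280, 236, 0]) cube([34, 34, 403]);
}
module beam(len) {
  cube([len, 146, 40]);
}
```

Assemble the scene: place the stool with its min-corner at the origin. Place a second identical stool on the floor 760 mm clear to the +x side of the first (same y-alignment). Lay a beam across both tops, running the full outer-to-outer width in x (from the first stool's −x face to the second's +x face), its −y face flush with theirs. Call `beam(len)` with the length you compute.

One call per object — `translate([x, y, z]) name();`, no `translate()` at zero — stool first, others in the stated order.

stool();
translate([1074, 0, 0]) stool();
translate([0, 0, 431]) beam(1388);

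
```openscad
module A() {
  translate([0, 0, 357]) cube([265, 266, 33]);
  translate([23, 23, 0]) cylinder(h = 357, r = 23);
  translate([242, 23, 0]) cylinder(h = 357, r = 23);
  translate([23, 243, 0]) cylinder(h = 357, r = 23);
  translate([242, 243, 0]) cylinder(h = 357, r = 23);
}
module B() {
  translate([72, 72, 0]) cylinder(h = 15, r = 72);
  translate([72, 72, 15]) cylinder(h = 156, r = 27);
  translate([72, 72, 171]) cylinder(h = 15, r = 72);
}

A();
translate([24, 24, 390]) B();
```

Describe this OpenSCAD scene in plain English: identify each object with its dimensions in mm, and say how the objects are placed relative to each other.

A is a simple wooden stool: a rectangular seat 265 mm (x) by 266 mm (y), 33 mm thick, top face at z = 390 mm, on four round legs, each 46 mm in diameter. The legs rest on z = 0, each leg's axis is inset half a diameter from the nearest pair of seat edges (so the leg's bounding box is flush with the corner).

B is a spool: two coaxial disc flanges of radius 72 mm and thickness 15 mm, joined by a core cylinder of radius 27 mm and height 156 mm. The lower flange rests on z = 0 and the three cylinders share a vertical axis.

The spool is on top of the stool.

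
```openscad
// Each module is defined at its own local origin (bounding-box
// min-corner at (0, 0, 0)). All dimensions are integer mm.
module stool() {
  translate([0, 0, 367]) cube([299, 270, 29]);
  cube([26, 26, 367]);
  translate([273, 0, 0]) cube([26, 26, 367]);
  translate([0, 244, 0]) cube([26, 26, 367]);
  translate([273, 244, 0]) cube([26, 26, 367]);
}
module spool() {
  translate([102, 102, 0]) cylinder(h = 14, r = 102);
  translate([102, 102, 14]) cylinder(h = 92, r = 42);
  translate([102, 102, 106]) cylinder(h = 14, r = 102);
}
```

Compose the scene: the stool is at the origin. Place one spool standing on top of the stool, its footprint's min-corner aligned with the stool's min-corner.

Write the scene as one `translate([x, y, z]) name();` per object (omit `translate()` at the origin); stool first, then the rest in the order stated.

stool();
translate([0, 0, 396]) spool();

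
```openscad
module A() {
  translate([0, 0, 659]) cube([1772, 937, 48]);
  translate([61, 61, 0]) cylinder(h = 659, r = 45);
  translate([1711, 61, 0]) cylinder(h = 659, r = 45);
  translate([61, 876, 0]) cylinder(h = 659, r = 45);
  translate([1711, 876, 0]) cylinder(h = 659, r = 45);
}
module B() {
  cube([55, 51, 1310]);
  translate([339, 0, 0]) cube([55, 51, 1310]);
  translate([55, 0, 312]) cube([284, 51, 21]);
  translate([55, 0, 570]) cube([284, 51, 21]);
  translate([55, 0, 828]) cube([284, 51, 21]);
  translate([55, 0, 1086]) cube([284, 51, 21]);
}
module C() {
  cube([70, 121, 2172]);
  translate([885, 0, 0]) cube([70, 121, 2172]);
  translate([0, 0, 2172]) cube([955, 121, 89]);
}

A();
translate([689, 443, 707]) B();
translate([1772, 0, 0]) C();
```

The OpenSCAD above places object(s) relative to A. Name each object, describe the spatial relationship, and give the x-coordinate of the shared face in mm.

The table's +x face and the door frame's −x face are both at x = 1772 mm.

A is a table. B is a ladder. C is a door frame. The ladder is on top of the table, centred. The door frame is against the table's +x side, with their −y faces flush. The x-coordinate of the shared face is 1772 mm.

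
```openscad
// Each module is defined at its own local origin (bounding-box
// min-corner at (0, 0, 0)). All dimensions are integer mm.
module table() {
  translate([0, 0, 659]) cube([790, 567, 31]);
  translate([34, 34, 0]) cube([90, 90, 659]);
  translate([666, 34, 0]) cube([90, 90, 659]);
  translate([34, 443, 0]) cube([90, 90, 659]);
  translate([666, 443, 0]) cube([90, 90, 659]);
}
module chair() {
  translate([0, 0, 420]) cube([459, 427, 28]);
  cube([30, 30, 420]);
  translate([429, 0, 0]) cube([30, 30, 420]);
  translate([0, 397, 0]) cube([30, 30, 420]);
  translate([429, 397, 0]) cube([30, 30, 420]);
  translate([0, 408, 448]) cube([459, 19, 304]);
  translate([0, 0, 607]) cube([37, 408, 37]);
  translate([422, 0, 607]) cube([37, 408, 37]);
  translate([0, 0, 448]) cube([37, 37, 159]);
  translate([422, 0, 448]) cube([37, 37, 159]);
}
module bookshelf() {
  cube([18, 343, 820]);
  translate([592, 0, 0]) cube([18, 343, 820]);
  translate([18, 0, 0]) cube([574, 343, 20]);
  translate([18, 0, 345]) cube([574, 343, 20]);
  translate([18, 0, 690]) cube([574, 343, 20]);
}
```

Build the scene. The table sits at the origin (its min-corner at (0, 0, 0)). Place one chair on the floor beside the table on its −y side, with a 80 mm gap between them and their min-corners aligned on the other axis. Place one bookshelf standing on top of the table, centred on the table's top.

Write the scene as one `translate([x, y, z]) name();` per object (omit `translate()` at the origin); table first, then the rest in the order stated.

table();
translate([0, -507, 0]) chair();
translate([90, 112, 690]) bookshelf();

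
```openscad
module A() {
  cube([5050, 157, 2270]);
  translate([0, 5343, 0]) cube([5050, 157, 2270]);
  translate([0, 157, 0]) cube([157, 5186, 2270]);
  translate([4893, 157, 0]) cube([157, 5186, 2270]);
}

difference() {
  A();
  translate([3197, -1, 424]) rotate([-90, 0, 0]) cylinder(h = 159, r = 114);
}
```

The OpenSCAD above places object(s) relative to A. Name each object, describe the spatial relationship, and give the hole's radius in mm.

The subtracted cylinder has r = 114 mm.

A is a house frame. The house frame has a circular hole through its front wall. The hole's radius is 114 mm.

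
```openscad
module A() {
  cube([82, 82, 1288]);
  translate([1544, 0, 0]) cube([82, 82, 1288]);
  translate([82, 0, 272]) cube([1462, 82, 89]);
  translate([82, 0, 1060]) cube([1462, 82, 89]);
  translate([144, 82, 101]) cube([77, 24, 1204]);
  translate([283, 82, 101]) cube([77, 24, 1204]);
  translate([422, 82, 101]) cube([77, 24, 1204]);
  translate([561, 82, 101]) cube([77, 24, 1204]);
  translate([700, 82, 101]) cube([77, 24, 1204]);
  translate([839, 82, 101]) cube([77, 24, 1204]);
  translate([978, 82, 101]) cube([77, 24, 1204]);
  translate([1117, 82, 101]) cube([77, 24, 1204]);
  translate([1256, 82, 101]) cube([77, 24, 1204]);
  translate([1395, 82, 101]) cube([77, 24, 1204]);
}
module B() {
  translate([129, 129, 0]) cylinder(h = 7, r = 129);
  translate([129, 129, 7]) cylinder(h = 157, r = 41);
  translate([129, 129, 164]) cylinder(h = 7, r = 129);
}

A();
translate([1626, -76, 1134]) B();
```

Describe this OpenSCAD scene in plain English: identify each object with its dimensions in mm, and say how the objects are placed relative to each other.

A is a fence section. Two 82×82 mm posts, 1288 mm tall, stand on the floor with a clear span of 1462 mm between their inner faces. Two horizontal rails of 82×89 mm section span the gap between the posts with their undersides at z = 272 mm and z = 1060 mm, flush with the posts' −y face. 10 pickets, each 77 mm wide, 24 mm thick and 1204 mm tall, are fixed to the +y face of the rails with their bottoms at z = 101 mm, evenly spaced across the span with equal gaps (rounded down to the nearest mm) at the −x end and between each pair — any rounding remainder accumulates at the +x end.

B is a spool: two coaxial disc flanges of radius 129 mm and thickness 7 mm, joined by a core cylinder of radius 41 mm and height 157 mm. The lower flange rests on z = 0 and the three cylinders share a vertical axis.

The spool is beside the fence section with their tops flush at z = 1305.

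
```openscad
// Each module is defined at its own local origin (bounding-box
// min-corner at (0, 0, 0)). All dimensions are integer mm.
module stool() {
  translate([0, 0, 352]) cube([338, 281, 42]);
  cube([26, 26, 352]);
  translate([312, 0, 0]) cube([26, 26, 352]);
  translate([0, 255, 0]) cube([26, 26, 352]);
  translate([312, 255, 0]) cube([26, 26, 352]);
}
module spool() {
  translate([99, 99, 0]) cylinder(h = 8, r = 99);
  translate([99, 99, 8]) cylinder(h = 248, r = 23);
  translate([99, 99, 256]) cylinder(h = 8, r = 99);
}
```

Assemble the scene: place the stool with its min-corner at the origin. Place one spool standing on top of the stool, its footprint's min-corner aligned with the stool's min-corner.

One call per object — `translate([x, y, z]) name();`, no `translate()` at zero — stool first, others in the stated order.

stool();
translate([0, 0, 394]) spool();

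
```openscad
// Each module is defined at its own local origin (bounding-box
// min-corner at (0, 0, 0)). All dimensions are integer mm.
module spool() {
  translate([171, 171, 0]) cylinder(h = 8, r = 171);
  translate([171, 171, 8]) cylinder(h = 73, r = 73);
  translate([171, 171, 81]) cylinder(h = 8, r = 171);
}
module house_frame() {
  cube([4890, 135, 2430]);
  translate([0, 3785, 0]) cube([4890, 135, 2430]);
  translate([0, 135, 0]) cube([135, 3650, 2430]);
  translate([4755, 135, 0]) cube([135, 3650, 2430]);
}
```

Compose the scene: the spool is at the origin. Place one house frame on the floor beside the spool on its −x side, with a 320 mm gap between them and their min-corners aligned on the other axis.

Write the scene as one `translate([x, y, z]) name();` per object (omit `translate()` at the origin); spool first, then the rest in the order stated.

spool();
translate([-5210, 0, 0]) house_frame();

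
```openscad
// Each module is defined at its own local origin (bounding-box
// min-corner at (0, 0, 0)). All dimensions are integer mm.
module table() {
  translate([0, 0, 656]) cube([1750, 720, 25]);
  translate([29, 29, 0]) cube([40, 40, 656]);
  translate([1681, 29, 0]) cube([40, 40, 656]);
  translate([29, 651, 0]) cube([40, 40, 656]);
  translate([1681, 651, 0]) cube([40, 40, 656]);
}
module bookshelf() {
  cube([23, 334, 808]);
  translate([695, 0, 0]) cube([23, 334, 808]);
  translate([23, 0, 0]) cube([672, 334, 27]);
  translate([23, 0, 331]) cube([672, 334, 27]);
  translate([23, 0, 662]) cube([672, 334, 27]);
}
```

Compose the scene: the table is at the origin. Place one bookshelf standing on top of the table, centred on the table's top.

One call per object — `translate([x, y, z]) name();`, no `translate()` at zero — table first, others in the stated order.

table();
translate([516, 193, 681]) bookshelf();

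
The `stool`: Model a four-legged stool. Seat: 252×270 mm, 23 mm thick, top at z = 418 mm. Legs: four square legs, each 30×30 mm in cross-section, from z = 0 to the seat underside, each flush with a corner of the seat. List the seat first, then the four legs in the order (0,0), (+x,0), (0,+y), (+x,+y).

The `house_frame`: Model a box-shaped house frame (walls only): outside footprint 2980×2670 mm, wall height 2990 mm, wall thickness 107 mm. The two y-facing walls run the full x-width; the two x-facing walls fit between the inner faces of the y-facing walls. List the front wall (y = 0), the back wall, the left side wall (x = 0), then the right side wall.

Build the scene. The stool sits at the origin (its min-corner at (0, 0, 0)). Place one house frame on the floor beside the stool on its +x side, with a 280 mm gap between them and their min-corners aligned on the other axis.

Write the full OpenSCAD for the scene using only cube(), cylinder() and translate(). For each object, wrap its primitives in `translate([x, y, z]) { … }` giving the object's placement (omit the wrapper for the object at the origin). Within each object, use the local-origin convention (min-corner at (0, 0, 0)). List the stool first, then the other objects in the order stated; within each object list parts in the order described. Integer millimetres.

translate([0, 0, 395]) cube([252, 270, 23]);
cube([30, 30, 395]);
translate([222, 0, 0]) cube([30, 30, 395]);
translate([0, 240, 0]) cube([30, 30, 395]);
translate([222, 240, 0]) cube([30, 30, 395]);
translate([532, 0, 0]) {
  cube([2980, 107, 2990]);
  translate([0, 2563, 0]) cube([2980, 107, 2990]);
  translate([0, 107, 0]) cube([107, 2456, 2990]);
  translate([2873, 107, 0]) cube([107, 2456, 2990]);
}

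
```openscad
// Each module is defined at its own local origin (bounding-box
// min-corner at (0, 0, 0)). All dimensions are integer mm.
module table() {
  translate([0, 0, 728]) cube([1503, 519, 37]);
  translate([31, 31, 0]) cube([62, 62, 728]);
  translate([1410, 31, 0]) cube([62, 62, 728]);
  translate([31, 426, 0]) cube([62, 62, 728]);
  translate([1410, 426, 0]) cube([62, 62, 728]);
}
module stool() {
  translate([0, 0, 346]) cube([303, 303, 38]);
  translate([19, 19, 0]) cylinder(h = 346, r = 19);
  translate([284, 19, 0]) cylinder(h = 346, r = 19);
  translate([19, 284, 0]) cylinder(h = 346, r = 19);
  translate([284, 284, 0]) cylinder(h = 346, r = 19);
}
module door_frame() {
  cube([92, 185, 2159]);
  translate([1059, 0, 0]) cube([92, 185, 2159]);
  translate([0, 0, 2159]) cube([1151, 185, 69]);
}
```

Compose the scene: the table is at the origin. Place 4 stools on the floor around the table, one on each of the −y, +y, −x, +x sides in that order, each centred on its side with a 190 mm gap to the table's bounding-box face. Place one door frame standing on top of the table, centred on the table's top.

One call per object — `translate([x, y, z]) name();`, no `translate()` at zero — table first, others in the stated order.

table();
translate([600, -493, 0]) stool();
translate([600, 709, 0]) stool();
translate([-493, 108, 0]) stool();
translate([1693, 108, 0]) stool();
translate([176, 167, 765]) door_frame();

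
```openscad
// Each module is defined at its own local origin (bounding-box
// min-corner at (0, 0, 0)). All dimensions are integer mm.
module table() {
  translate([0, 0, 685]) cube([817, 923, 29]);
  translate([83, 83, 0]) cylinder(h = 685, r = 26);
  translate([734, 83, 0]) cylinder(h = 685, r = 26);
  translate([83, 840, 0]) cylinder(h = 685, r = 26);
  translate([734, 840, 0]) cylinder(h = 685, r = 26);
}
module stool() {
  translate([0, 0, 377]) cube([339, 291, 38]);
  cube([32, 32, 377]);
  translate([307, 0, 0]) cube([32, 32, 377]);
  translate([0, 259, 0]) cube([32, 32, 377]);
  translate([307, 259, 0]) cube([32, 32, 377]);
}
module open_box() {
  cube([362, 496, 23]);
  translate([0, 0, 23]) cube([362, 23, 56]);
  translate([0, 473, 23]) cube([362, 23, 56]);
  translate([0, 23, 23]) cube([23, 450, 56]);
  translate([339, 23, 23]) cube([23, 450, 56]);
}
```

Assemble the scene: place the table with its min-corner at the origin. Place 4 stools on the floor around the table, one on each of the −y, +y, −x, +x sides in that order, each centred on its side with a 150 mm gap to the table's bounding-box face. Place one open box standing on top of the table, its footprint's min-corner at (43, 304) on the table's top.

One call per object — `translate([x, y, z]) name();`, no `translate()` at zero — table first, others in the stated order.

table();
translate([239, -441, 0]) stool();
translate([239, 1073, 0]) stool();
translate([-489, 316, 0]) stool();
translate([967, 316, 0]) stool();
translate([43, 304, 714]) open_box();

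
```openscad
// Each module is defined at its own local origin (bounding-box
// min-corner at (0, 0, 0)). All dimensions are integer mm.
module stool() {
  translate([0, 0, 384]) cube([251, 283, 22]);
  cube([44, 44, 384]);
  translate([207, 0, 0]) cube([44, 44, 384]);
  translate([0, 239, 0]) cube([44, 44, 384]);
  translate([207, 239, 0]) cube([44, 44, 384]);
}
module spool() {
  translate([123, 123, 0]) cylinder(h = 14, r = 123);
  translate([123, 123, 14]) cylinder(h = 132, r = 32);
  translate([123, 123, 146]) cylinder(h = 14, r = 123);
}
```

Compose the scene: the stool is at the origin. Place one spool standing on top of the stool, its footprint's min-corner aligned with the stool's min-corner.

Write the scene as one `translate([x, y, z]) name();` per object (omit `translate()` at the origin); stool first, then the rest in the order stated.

stool();
translate([0, 0, 406]) spool();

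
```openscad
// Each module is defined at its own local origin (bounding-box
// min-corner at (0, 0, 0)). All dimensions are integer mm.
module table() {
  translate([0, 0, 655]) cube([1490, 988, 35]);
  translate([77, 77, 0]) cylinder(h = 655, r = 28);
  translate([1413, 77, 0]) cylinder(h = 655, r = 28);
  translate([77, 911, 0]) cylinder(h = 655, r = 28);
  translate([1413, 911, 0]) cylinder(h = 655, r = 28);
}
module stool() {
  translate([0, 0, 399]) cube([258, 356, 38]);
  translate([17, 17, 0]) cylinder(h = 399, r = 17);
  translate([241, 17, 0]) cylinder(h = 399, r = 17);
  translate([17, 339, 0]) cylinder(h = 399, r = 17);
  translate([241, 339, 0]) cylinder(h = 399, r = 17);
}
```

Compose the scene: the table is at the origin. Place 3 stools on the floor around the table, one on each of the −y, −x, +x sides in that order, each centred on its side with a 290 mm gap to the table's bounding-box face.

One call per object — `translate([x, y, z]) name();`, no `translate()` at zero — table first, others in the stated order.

table();
translate([616, -646, 0]) stool();
translate([-548, 316, 0]) stool();
translate([1780, 316, 0]) stool();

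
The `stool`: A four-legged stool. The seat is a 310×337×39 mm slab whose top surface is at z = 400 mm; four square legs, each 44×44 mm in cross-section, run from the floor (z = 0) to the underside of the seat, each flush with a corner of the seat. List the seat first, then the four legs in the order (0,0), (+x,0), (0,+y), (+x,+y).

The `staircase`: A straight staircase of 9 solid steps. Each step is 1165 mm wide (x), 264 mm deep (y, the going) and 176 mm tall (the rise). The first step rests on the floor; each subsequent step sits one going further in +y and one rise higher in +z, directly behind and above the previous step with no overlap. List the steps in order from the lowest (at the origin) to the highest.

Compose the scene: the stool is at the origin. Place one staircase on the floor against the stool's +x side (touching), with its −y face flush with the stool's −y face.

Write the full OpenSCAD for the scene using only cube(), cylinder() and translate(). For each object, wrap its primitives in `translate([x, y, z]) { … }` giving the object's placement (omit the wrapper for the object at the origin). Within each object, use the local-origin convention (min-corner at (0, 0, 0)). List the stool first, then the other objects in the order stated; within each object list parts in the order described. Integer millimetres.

translate([0, 0, 361]) cube([310, 337, 39]);
cube([44, 44, 361]);
translate([266, 0, 0]) cube([44, 44, 361]);
translate([0, 293, 0]) cube([44, 44, 361]);
translate([266, 293, 0]) cube([44, 44, 361]);
translate([310, 0, 0]) {
  cube([1165, 264, 176]);
  translate([0, 264, 176]) cube([1165, 264, 176]);
  translate([0, 528, 352]) cube([1165, 264, 176]);
  translate([0, 792, 528]) cube([1165, 264, 176]);
  translate([0, 1056, 704]) cube([1165, 264, 176]);
  translate([0, 1320, 880]) cube([1165, 264, 176]);
  translate([0, 1584, 1056]) cube([1165, 264, 176]);
  translate([0, 1848, 1232]) cube([1165, 264, 176]);
  translate([0, 2112, 1408]) cube([1165, 264, 176]);
}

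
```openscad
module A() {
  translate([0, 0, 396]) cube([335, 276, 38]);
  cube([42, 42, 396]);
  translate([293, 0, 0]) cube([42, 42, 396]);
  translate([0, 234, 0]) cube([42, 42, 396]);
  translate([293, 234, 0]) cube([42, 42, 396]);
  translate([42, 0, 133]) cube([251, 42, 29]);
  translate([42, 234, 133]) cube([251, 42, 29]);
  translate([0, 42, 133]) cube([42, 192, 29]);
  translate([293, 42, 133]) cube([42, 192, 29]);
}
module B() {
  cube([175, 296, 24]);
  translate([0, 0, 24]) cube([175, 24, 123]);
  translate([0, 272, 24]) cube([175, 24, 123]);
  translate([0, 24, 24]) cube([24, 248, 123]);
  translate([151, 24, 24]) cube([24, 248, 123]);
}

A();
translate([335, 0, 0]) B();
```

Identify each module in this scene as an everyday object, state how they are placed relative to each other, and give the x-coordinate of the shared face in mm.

The stool's +x face and the open box's −x face are both at x = 335 mm.

A is a stool. B is an open box. The open box is against the stool's +x side, with their −y faces flush. The x-coordinate of the shared face is 335 mm.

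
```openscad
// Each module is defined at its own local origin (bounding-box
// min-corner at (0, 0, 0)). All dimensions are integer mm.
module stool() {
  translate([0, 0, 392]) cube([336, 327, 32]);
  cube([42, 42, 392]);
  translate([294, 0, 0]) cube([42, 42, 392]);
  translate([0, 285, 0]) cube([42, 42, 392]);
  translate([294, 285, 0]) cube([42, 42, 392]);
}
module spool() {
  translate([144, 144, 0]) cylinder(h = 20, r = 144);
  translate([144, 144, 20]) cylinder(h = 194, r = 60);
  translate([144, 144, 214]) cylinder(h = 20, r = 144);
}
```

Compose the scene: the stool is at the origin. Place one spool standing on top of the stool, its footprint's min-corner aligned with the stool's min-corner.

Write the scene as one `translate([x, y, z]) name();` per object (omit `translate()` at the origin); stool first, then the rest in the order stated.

stool();
translate([0, 0, 424]) spool();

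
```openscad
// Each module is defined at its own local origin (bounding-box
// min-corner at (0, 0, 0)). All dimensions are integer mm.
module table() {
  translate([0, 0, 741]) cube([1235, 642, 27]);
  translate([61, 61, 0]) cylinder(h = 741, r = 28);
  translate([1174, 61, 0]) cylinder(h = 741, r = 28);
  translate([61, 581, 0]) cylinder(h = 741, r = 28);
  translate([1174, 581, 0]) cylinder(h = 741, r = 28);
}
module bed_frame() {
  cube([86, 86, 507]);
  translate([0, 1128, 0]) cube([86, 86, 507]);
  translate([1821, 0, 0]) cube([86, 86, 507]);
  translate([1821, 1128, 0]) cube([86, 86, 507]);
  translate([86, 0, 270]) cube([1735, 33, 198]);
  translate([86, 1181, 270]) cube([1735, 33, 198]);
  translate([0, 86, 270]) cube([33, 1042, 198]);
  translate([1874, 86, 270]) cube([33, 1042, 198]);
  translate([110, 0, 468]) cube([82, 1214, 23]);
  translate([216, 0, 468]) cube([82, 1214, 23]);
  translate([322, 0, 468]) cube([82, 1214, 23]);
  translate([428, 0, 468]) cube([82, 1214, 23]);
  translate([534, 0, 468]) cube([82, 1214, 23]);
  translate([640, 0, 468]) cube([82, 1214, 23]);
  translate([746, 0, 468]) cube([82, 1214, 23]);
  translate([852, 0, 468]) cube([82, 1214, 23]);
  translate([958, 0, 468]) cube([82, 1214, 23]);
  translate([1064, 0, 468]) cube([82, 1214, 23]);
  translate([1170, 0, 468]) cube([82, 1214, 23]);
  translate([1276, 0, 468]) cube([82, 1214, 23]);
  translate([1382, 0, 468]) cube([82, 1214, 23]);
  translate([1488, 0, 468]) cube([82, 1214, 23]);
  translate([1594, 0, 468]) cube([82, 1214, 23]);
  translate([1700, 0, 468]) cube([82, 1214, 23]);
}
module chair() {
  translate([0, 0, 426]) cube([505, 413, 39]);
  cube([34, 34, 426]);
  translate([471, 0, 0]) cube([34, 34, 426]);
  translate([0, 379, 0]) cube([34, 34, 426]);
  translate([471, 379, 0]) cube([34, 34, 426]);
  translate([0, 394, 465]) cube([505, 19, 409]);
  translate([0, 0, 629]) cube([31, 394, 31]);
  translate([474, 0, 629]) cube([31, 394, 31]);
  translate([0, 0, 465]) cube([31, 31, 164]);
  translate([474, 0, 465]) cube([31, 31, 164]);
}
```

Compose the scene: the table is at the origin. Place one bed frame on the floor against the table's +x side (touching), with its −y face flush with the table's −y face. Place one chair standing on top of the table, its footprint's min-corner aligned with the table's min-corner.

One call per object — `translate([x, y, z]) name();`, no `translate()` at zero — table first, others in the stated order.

table();
translate([1235, 0, 0]) bed_frame();
translate([0, 0, 768]) chair();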